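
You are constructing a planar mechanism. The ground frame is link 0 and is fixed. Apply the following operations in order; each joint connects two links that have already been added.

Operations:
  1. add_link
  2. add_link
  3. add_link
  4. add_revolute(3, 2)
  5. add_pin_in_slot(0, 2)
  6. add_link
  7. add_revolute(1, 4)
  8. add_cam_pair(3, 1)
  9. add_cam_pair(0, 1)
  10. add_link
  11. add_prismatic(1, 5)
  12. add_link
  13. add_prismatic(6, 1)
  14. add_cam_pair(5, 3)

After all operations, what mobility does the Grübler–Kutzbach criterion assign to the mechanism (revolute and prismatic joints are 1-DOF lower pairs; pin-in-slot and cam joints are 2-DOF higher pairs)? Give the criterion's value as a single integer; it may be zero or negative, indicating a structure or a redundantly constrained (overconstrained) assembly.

link 0 = ground. State L|J1|J2 = 1|0|0
+link1  2|0|0
+link2  3|0|0
+link3  4|0|0
R(3,2) f=1→J1  4|1|0
PS(0,2) f=2→J2  4|1|1
+link4  5|1|1
R(1,4) f=1→J1  5|2|1
C(3,1) f=2→J2  5|2|2
C(0,1) f=2→J2  5|2|3
+link5  6|2|3
P(1,5) f=1→J1  6|3|3
+link6  7|3|3
P(6,1) f=1→J1  7|4|3
C(5,3) f=2→J2  7|4|4
M = 3(7−1)−2·4−4 = 18−8−4 = 6

M = 6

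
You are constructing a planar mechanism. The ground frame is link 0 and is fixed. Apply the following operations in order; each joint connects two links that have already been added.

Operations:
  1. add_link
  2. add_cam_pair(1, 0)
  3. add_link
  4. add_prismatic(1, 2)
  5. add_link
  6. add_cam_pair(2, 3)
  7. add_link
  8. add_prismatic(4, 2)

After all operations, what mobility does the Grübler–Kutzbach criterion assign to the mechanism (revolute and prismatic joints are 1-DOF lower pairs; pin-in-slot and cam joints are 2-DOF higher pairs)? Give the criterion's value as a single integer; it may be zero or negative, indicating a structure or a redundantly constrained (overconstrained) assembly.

M = 6

ground; <1,0,0>
#1 <2,0,0>
C:1↔0 J2 <2,0,1>
#2 <3,0,1>
P:1↔2 J1 <3,1,1>
#3 <4,1,1>
C:2↔3 J2 <4,1,2>
#4 <5,1,2>
P:4↔2 J1 <5,2,2>
3×4 − 2×2 − 1×2 = 6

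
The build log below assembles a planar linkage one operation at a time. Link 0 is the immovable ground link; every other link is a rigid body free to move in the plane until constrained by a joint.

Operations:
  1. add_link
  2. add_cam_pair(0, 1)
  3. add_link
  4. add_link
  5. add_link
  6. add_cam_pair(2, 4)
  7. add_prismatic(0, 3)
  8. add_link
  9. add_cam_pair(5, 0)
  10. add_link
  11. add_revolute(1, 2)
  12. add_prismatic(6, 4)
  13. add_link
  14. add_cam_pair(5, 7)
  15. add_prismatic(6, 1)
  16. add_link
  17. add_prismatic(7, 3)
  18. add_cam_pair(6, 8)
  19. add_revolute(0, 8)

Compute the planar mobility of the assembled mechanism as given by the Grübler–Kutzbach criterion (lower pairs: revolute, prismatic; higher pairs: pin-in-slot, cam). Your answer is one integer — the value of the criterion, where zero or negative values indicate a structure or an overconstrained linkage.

M = 7

(L,J1,J2)=(1,0,0); link0 fixed
link1: (2,0,0)
C 0-1 [J2]: (2,0,1)
link2: (3,0,1)
link3: (4,0,1)
link4: (5,0,1)
C 2-4 [J2]: (5,0,2)
P 0-3 [J1]: (5,1,2)
link5: (6,1,2)
C 5-0 [J2]: (6,1,3)
link6: (7,1,3)
R 1-2 [J1]: (7,2,3)
P 6-4 [J1]: (7,3,3)
link7: (8,3,3)
C 5-7 [J2]: (8,3,4)
P 6-1 [J1]: (8,4,4)
link8: (9,4,4)
P 7-3 [J1]: (9,5,4)
C 6-8 [J2]: (9,5,5)
R 0-8 [J1]: (9,6,5)
Grübler: 3·8 − 2·6 − 5 = 7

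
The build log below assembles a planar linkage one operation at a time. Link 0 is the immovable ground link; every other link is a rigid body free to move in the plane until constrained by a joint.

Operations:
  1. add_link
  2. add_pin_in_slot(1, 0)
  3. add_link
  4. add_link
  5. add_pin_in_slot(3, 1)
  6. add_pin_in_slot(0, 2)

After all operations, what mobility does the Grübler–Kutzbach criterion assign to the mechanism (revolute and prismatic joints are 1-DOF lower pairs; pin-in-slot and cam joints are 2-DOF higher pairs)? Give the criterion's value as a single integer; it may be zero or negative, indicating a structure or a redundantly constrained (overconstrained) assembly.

M = 6

L=1 J1=0 J2=0
add link → L=2 J1=0 J2=0
PS@1,0 dof=2 J2 → L=2 J1=0 J2=1
add link → L=3 J1=0 J2=1
add link → L=4 J1=0 J2=1
PS@3,1 dof=2 J2 → L=4 J1=0 J2=2
PS@0,2 dof=2 J2 → L=4 J1=0 J2=3
M=3(L−1)−2J1−J2=3·3−2·0−3=6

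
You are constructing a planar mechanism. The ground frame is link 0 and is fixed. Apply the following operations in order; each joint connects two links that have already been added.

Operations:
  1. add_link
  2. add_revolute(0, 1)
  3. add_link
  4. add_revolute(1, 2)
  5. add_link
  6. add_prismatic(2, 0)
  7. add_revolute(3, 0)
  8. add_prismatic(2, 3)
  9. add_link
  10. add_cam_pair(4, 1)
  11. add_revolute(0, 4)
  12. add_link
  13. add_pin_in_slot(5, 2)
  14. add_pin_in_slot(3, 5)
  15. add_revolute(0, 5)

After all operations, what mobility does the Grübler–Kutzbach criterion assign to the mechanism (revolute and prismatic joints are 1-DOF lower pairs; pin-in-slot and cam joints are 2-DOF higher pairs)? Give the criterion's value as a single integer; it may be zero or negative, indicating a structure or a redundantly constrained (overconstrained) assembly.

L=1 J1=0 J2=0
add link → L=2 J1=0 J2=0
R@0,1 dof=1 J1 → L=2 J1=1 J2=0
add link → L=3 J1=1 J2=0
R@1,2 dof=1 J1 → L=3 J1=2 J2=0
add link → L=4 J1=2 J2=0
P@2,0 dof=1 J1 → L=4 J1=3 J2=0
R@3,0 dof=1 J1 → L=4 J1=4 J2=0
P@2,3 dof=1 J1 → L=4 J1=5 J2=0
add link → L=5 J1=5 J2=0
C@4,1 dof=2 J2 → L=5 J1=5 J2=1
R@0,4 dof=1 J1 → L=5 J1=6 J2=1
add link → L=6 J1=6 J2=1
PS@5,2 dof=2 J2 → L=6 J1=6 J2=2
PS@3,5 dof=2 J2 → L=6 J1=6 J2=3
R@0,5 dof=1 J1 → L=6 J1=7 J2=3
M=3(L−1)−2J1−J2=3·5−2·7−3=-2

M = -2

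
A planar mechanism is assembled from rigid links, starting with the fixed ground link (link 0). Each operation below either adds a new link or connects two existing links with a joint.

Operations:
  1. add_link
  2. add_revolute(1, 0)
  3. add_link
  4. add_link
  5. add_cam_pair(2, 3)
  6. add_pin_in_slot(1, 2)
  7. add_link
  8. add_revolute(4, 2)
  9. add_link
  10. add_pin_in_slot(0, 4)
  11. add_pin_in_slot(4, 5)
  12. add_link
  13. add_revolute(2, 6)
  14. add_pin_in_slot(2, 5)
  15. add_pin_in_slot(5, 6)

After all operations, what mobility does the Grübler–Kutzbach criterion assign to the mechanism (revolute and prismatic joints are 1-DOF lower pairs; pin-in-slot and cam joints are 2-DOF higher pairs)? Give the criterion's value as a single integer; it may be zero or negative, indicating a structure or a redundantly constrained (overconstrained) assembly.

M = 6

ground; <1,0,0>
#1 <2,0,0>
R:1↔0 J1 <2,1,0>
#2 <3,1,0>
#3 <4,1,0>
C:2↔3 J2 <4,1,1>
PS:1↔2 J2 <4,1,2>
#4 <5,1,2>
R:4↔2 J1 <5,2,2>
#5 <6,2,2>
PS:0↔4 J2 <6,2,3>
PS:4↔5 J2 <6,2,4>
#6 <7,2,4>
R:2↔6 J1 <7,3,4>
PS:2↔5 J2 <7,3,5>
PS:5↔6 J2 <7,3,6>
3×6 − 2×3 − 1×6 = 6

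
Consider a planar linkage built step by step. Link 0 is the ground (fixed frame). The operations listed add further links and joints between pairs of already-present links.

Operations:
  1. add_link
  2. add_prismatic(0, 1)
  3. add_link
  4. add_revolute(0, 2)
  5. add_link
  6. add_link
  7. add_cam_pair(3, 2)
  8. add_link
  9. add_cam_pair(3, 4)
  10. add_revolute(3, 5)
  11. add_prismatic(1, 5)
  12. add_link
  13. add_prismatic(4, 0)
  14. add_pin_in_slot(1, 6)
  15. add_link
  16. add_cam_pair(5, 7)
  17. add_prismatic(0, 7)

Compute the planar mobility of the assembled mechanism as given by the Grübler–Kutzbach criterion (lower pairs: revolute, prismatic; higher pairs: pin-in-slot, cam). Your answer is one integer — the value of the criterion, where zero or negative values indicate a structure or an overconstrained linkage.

ground; <1,0,0>
#1 <2,0,0>
P:0↔1 J1 <2,1,0>
#2 <3,1,0>
R:0↔2 J1 <3,2,0>
#3 <4,2,0>
#4 <5,2,0>
C:3↔2 J2 <5,2,1>
#5 <6,2,1>
C:3↔4 J2 <6,2,2>
R:3↔5 J1 <6,3,2>
P:1↔5 J1 <6,4,2>
#6 <7,4,2>
P:4↔0 J1 <7,5,2>
PS:1↔6 J2 <7,5,3>
#7 <8,5,3>
C:5↔7 J2 <8,5,4>
P:0↔7 J1 <8,6,4>
3×7 − 2×6 − 1×4 = 5

M = 5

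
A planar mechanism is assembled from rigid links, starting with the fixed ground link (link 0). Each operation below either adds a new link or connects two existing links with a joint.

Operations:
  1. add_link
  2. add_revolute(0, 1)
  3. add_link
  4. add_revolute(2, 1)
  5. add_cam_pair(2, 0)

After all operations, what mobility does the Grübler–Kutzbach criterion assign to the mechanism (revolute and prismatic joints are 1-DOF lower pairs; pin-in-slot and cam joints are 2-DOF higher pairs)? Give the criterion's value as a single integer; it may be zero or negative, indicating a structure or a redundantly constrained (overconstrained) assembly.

M = 1

link 0 = ground. State L|J1|J2 = 1|0|0
+link1  2|0|0
R(0,1) f=1→J1  2|1|0
+link2  3|1|0
R(2,1) f=1→J1  3|2|0
C(2,0) f=2→J2  3|2|1
M = 3(3−1)−2·2−1 = 6−4−1 = 1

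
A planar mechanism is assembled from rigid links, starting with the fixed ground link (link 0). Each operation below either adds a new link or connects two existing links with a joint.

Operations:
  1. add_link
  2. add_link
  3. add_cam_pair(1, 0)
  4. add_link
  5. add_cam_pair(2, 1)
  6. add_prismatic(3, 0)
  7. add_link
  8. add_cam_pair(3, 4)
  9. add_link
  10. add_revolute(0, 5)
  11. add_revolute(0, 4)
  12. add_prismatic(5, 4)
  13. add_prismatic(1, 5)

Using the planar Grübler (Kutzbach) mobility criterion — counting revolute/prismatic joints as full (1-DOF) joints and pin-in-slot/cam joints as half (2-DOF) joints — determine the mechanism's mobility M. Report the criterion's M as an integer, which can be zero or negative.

(L,J1,J2)=(1,0,0); link0 fixed
link1: (2,0,0)
link2: (3,0,0)
C 1-0 [J2]: (3,0,1)
link3: (4,0,1)
C 2-1 [J2]: (4,0,2)
P 3-0 [J1]: (4,1,2)
link4: (5,1,2)
C 3-4 [J2]: (5,1,3)
link5: (6,1,3)
R 0-5 [J1]: (6,2,3)
R 0-4 [J1]: (6,3,3)
P 5-4 [J1]: (6,4,3)
P 1-5 [J1]: (6,5,3)
Grübler: 3·5 − 2·5 − 3 = 2

M = 2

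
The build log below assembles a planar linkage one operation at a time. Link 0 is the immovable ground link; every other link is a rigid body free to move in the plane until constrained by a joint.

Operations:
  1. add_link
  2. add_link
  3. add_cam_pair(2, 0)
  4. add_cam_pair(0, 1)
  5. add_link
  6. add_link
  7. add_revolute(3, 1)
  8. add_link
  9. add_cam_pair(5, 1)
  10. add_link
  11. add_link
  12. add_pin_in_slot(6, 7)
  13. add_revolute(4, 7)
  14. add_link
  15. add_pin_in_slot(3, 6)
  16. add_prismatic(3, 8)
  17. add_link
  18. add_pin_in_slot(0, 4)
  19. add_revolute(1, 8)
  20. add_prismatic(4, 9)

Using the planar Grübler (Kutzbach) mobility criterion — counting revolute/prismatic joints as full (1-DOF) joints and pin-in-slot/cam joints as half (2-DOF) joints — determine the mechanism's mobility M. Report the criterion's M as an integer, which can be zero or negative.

[1;0;0] (link 0 is ground)
L+ [2;0;0]
L+ [3;0;0]
C(2,0)∈J2 [3;0;1]
C(0,1)∈J2 [3;0;2]
L+ [4;0;2]
L+ [5;0;2]
R(3,1)∈J1 [5;1;2]
L+ [6;1;2]
C(5,1)∈J2 [6;1;3]
L+ [7;1;3]
L+ [8;1;3]
PS(6,7)∈J2 [8;1;4]
R(4,7)∈J1 [8;2;4]
L+ [9;2;4]
PS(3,6)∈J2 [9;2;5]
P(3,8)∈J1 [9;3;5]
L+ [10;3;5]
PS(0,4)∈J2 [10;3;6]
R(1,8)∈J1 [10;4;6]
P(4,9)∈J1 [10;5;6]
mobility = 27 − 10 − 6 = 11

M = 11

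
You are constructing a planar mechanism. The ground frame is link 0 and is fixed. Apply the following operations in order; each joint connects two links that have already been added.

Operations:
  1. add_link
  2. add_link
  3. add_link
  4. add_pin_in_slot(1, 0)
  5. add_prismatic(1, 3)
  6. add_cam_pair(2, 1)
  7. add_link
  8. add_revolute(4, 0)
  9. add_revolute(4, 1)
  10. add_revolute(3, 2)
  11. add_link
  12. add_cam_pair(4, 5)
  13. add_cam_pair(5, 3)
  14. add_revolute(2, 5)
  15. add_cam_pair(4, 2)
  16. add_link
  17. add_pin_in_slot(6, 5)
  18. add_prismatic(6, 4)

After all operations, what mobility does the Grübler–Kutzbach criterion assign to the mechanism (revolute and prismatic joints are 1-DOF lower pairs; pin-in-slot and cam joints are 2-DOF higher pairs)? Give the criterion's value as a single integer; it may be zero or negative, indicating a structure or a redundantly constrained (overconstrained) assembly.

L=1 J1=0 J2=0
add link → L=2 J1=0 J2=0
add link → L=3 J1=0 J2=0
add link → L=4 J1=0 J2=0
PS@1,0 dof=2 J2 → L=4 J1=0 J2=1
P@1,3 dof=1 J1 → L=4 J1=1 J2=1
C@2,1 dof=2 J2 → L=4 J1=1 J2=2
add link → L=5 J1=1 J2=2
R@4,0 dof=1 J1 → L=5 J1=2 J2=2
R@4,1 dof=1 J1 → L=5 J1=3 J2=2
R@3,2 dof=1 J1 → L=5 J1=4 J2=2
add link → L=6 J1=4 J2=2
C@4,5 dof=2 J2 → L=6 J1=4 J2=3
C@5,3 dof=2 J2 → L=6 J1=4 J2=4
R@2,5 dof=1 J1 → L=6 J1=5 J2=4
C@4,2 dof=2 J2 → L=6 J1=5 J2=5
add link → L=7 J1=5 J2=5
PS@6,5 dof=2 J2 → L=7 J1=5 J2=6
P@6,4 dof=1 J1 → L=7 J1=6 J2=6
M=3(L−1)−2J1−J2=3·6−2·6−6=0

M = 0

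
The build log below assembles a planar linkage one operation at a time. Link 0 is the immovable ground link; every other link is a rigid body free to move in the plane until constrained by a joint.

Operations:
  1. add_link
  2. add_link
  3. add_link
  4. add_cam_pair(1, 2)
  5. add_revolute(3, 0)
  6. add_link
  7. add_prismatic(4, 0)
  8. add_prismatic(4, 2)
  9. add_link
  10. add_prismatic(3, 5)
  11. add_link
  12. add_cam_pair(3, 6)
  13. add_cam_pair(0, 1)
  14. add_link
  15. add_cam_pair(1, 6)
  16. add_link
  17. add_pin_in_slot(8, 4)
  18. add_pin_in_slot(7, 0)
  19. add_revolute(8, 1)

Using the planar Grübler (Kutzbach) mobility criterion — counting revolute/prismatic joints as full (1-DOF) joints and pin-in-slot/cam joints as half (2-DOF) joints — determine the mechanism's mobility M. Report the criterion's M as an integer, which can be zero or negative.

[1;0;0] (link 0 is ground)
L+ [2;0;0]
L+ [3;0;0]
L+ [4;0;0]
C(1,2)∈J2 [4;0;1]
R(3,0)∈J1 [4;1;1]
L+ [5;1;1]
P(4,0)∈J1 [5;2;1]
P(4,2)∈J1 [5;3;1]
L+ [6;3;1]
P(3,5)∈J1 [6;4;1]
L+ [7;4;1]
C(3,6)∈J2 [7;4;2]
C(0,1)∈J2 [7;4;3]
L+ [8;4;3]
C(1,6)∈J2 [8;4;4]
L+ [9;4;4]
PS(8,4)∈J2 [9;4;5]
PS(7,0)∈J2 [9;4;6]
R(8,1)∈J1 [9;5;6]
mobility = 24 − 10 − 6 = 8

M = 8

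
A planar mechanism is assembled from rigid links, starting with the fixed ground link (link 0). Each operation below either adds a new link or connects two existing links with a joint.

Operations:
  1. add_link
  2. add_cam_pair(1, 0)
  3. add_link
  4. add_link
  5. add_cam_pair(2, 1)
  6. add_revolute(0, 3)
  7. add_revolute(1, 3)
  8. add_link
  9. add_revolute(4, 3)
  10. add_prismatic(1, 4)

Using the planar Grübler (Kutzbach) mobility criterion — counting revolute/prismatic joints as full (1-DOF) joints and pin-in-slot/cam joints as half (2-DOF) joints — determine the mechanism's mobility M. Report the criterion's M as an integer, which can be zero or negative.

M = 2

(L,J1,J2)=(1,0,0); link0 fixed
link1: (2,0,0)
C 1-0 [J2]: (2,0,1)
link2: (3,0,1)
link3: (4,0,1)
C 2-1 [J2]: (4,0,2)
R 0-3 [J1]: (4,1,2)
R 1-3 [J1]: (4,2,2)
link4: (5,2,2)
R 4-3 [J1]: (5,3,2)
P 1-4 [J1]: (5,4,2)
Grübler: 3·4 − 2·4 − 2 = 2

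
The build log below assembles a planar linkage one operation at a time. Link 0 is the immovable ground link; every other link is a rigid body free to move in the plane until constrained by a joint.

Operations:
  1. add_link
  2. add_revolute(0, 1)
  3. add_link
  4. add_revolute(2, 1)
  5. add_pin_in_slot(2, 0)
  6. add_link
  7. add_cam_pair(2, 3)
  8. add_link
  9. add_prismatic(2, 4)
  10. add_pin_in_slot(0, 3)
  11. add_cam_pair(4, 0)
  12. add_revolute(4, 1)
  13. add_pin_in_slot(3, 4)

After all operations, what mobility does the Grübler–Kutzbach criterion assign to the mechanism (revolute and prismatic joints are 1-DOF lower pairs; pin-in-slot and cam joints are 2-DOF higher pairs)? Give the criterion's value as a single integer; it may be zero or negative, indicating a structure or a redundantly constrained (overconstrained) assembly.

M = -1

L=1 J1=0 J2=0
add link → L=2 J1=0 J2=0
R@0,1 dof=1 J1 → L=2 J1=1 J2=0
add link → L=3 J1=1 J2=0
R@2,1 dof=1 J1 → L=3 J1=2 J2=0
PS@2,0 dof=2 J2 → L=3 J1=2 J2=1
add link → L=4 J1=2 J2=1
C@2,3 dof=2 J2 → L=4 J1=2 J2=2
add link → L=5 J1=2 J2=2
P@2,4 dof=1 J1 → L=5 J1=3 J2=2
PS@0,3 dof=2 J2 → L=5 J1=3 J2=3
C@4,0 dof=2 J2 → L=5 J1=3 J2=4
R@4,1 dof=1 J1 → L=5 J1=4 J2=4
PS@3,4 dof=2 J2 → L=5 J1=4 J2=5
M=3(L−1)−2J1−J2=3·4−2·4−5=-1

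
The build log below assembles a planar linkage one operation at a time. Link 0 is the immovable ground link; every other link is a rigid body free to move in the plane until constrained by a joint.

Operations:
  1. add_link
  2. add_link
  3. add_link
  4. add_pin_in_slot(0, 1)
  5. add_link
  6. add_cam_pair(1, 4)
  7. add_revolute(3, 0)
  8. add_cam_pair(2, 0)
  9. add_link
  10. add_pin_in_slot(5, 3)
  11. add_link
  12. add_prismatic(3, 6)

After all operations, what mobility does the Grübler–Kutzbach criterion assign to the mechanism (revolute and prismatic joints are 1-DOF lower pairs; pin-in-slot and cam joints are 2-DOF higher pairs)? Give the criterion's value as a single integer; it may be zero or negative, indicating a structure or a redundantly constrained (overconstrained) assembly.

M = 10

(L,J1,J2)=(1,0,0); link0 fixed
link1: (2,0,0)
link2: (3,0,0)
link3: (4,0,0)
PS 0-1 [J2]: (4,0,1)
link4: (5,0,1)
C 1-4 [J2]: (5,0,2)
R 3-0 [J1]: (5,1,2)
C 2-0 [J2]: (5,1,3)
link5: (6,1,3)
PS 5-3 [J2]: (6,1,4)
link6: (7,1,4)
P 3-6 [J1]: (7,2,4)
Grübler: 3·6 − 2·2 − 4 = 10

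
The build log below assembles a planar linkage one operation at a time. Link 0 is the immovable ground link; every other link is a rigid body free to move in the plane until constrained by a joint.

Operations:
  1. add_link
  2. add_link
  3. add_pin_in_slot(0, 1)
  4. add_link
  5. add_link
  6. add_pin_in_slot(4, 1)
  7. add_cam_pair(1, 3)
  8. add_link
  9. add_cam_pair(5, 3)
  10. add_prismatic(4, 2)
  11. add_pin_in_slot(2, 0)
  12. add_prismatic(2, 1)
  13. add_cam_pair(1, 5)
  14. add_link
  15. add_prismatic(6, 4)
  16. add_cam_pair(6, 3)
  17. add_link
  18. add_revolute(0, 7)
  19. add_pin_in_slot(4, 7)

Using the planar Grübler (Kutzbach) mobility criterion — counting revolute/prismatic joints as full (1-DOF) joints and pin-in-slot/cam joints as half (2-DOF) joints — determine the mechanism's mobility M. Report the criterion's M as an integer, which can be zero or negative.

M = 5

ground; <1,0,0>
#1 <2,0,0>
#2 <3,0,0>
PS:0↔1 J2 <3,0,1>
#3 <4,0,1>
#4 <5,0,1>
PS:4↔1 J2 <5,0,2>
C:1↔3 J2 <5,0,3>
#5 <6,0,3>
C:5↔3 J2 <6,0,4>
P:4↔2 J1 <6,1,4>
PS:2↔0 J2 <6,1,5>
P:2↔1 J1 <6,2,5>
C:1↔5 J2 <6,2,6>
#6 <7,2,6>
P:6↔4 J1 <7,3,6>
C:6↔3 J2 <7,3,7>
#7 <8,3,7>
R:0↔7 J1 <8,4,7>
PS:4↔7 J2 <8,4,8>
3×7 − 2×4 − 1×8 = 5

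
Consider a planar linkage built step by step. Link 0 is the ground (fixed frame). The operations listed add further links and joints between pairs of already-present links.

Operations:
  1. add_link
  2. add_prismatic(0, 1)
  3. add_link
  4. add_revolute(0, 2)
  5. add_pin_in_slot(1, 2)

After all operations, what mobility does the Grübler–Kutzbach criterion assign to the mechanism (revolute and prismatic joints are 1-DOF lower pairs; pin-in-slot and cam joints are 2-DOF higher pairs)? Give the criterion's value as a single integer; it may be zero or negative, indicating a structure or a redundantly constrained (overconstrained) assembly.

M = 1

link 0 = ground. State L|J1|J2 = 1|0|0
+link1  2|0|0
P(0,1) f=1→J1  2|1|0
+link2  3|1|0
R(0,2) f=1→J1  3|2|0
PS(1,2) f=2→J2  3|2|1
M = 3(3−1)−2·2−1 = 6−4−1 = 1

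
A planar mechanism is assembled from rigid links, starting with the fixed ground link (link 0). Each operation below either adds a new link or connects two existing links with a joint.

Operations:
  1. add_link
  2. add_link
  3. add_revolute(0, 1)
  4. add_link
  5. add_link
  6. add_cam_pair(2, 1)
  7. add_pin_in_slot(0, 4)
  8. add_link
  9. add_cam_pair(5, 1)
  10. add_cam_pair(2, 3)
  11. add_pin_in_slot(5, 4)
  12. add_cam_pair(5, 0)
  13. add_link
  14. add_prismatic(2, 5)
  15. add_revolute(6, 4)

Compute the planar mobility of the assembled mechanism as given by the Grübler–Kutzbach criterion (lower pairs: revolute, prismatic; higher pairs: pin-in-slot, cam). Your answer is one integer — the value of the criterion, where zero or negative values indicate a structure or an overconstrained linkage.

M = 6

ground; <1,0,0>
#1 <2,0,0>
#2 <3,0,0>
R:0↔1 J1 <3,1,0>
#3 <4,1,0>
#4 <5,1,0>
C:2↔1 J2 <5,1,1>
PS:0↔4 J2 <5,1,2>
#5 <6,1,2>
C:5↔1 J2 <6,1,3>
C:2↔3 J2 <6,1,4>
PS:5↔4 J2 <6,1,5>
C:5↔0 J2 <6,1,6>
#6 <7,1,6>
P:2↔5 J1 <7,2,6>
R:6↔4 J1 <7,3,6>
3×6 − 2×3 − 1×6 = 6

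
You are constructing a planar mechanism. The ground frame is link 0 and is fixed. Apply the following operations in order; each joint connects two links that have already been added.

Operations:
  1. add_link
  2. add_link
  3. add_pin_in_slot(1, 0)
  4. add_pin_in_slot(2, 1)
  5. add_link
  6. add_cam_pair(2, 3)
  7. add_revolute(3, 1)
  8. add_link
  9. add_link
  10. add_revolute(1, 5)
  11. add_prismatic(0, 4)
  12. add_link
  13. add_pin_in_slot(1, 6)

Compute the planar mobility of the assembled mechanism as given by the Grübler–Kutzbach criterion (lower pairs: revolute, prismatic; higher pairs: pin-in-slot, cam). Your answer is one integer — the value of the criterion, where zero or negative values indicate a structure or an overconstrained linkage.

M = 8

[1;0;0] (link 0 is ground)
L+ [2;0;0]
L+ [3;0;0]
PS(1,0)∈J2 [3;0;1]
PS(2,1)∈J2 [3;0;2]
L+ [4;0;2]
C(2,3)∈J2 [4;0;3]
R(3,1)∈J1 [4;1;3]
L+ [5;1;3]
L+ [6;1;3]
R(1,5)∈J1 [6;2;3]
P(0,4)∈J1 [6;3;3]
L+ [7;3;3]
PS(1,6)∈J2 [7;3;4]
mobility = 18 − 6 − 4 = 8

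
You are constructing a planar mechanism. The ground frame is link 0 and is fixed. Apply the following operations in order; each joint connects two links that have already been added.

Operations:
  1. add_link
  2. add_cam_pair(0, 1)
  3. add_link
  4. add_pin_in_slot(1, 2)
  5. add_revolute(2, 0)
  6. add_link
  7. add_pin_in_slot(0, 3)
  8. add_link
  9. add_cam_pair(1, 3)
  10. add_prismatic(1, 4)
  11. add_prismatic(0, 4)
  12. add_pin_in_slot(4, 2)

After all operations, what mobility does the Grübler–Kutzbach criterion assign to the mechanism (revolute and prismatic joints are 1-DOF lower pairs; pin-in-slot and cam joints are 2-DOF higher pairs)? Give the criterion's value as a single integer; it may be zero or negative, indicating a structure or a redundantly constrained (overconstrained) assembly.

(L,J1,J2)=(1,0,0); link0 fixed
link1: (2,0,0)
C 0-1 [J2]: (2,0,1)
link2: (3,0,1)
PS 1-2 [J2]: (3,0,2)
R 2-0 [J1]: (3,1,2)
link3: (4,1,2)
PS 0-3 [J2]: (4,1,3)
link4: (5,1,3)
C 1-3 [J2]: (5,1,4)
P 1-4 [J1]: (5,2,4)
P 0-4 [J1]: (5,3,4)
PS 4-2 [J2]: (5,3,5)
Grübler: 3·4 − 2·3 − 5 = 1

M = 1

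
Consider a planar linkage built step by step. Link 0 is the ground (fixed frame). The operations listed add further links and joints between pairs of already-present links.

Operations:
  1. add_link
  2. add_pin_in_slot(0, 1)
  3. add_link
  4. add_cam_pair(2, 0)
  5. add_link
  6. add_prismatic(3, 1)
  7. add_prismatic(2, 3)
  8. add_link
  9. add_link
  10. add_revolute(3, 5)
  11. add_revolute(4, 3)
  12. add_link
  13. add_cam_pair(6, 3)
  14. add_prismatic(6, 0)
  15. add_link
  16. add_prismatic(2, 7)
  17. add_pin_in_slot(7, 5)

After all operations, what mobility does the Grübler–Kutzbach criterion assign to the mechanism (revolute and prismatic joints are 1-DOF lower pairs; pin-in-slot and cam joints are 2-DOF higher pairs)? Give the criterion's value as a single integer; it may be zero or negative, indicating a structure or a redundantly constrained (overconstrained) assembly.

ground; <1,0,0>
#1 <2,0,0>
PS:0↔1 J2 <2,0,1>
#2 <3,0,1>
C:2↔0 J2 <3,0,2>
#3 <4,0,2>
P:3↔1 J1 <4,1,2>
P:2↔3 J1 <4,2,2>
#4 <5,2,2>
#5 <6,2,2>
R:3↔5 J1 <6,3,2>
R:4↔3 J1 <6,4,2>
#6 <7,4,2>
C:6↔3 J2 <7,4,3>
P:6↔0 J1 <7,5,3>
#7 <8,5,3>
P:2↔7 J1 <8,6,3>
PS:7↔5 J2 <8,6,4>
3×7 − 2×6 − 1×4 = 5

M = 5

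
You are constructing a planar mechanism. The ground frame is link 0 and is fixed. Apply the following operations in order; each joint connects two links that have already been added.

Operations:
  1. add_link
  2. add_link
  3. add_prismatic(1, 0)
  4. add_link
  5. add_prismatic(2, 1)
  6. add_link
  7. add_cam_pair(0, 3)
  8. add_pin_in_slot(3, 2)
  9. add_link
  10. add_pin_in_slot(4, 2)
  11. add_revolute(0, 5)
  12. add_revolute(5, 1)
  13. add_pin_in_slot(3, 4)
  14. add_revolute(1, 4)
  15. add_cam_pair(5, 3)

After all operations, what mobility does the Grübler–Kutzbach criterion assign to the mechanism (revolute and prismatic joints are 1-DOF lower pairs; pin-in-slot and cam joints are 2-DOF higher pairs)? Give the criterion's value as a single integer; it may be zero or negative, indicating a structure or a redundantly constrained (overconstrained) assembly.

M = 0

L=1 J1=0 J2=0
add link → L=2 J1=0 J2=0
add link → L=3 J1=0 J2=0
P@1,0 dof=1 J1 → L=3 J1=1 J2=0
add link → L=4 J1=1 J2=0
P@2,1 dof=1 J1 → L=4 J1=2 J2=0
add link → L=5 J1=2 J2=0
C@0,3 dof=2 J2 → L=5 J1=2 J2=1
PS@3,2 dof=2 J2 → L=5 J1=2 J2=2
add link → L=6 J1=2 J2=2
PS@4,2 dof=2 J2 → L=6 J1=2 J2=3
R@0,5 dof=1 J1 → L=6 J1=3 J2=3
R@5,1 dof=1 J1 → L=6 J1=4 J2=3
PS@3,4 dof=2 J2 → L=6 J1=4 J2=4
R@1,4 dof=1 J1 → L=6 J1=5 J2=4
C@5,3 dof=2 J2 → L=6 J1=5 J2=5
M=3(L−1)−2J1−J2=3·5−2·5−5=0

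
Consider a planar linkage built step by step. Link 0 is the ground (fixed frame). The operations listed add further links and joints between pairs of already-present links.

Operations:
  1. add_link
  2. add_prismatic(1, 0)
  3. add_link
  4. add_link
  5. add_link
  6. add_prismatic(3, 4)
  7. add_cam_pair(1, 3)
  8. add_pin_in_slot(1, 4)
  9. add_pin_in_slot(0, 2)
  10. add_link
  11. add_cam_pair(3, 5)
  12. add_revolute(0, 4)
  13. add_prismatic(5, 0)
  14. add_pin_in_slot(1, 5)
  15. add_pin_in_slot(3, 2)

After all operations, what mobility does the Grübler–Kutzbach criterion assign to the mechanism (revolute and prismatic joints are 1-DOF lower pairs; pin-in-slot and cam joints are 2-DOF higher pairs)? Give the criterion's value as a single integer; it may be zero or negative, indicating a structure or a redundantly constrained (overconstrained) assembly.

M = 1

ground; <1,0,0>
#1 <2,0,0>
P:1↔0 J1 <2,1,0>
#2 <3,1,0>
#3 <4,1,0>
#4 <5,1,0>
P:3↔4 J1 <5,2,0>
C:1↔3 J2 <5,2,1>
PS:1↔4 J2 <5,2,2>
PS:0↔2 J2 <5,2,3>
#5 <6,2,3>
C:3↔5 J2 <6,2,4>
R:0↔4 J1 <6,3,4>
P:5↔0 J1 <6,4,4>
PS:1↔5 J2 <6,4,5>
PS:3↔2 J2 <6,4,6>
3×5 − 2×4 − 1×6 = 1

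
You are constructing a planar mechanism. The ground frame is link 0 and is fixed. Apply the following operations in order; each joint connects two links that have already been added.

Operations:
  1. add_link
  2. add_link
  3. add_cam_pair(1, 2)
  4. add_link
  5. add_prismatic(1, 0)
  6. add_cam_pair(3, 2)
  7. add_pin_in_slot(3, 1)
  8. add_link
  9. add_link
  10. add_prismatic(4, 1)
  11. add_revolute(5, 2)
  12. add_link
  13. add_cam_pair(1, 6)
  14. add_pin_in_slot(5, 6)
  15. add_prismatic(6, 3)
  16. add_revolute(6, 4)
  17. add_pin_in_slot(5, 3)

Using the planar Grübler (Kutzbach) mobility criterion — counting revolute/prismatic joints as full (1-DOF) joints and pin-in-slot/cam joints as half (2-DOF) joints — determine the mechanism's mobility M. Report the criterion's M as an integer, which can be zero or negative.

(L,J1,J2)=(1,0,0); link0 fixed
link1: (2,0,0)
link2: (3,0,0)
C 1-2 [J2]: (3,0,1)
link3: (4,0,1)
P 1-0 [J1]: (4,1,1)
C 3-2 [J2]: (4,1,2)
PS 3-1 [J2]: (4,1,3)
link4: (5,1,3)
link5: (6,1,3)
P 4-1 [J1]: (6,2,3)
R 5-2 [J1]: (6,3,3)
link6: (7,3,3)
C 1-6 [J2]: (7,3,4)
PS 5-6 [J2]: (7,3,5)
P 6-3 [J1]: (7,4,5)
R 6-4 [J1]: (7,5,5)
PS 5-3 [J2]: (7,5,6)
Grübler: 3·6 − 2·5 − 6 = 2

M = 2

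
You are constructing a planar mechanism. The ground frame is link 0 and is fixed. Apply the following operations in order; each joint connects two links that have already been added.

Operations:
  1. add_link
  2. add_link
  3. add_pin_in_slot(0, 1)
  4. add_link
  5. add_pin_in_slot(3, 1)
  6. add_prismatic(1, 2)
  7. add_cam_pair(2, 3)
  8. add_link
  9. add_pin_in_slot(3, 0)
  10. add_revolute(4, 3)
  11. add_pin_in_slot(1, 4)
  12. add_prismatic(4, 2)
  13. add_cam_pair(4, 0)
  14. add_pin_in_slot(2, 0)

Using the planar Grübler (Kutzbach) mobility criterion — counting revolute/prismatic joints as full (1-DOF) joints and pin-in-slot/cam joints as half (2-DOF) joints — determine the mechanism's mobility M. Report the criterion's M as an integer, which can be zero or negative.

M = -1

ground; <1,0,0>
#1 <2,0,0>
#2 <3,0,0>
PS:0↔1 J2 <3,0,1>
#3 <4,0,1>
PS:3↔1 J2 <4,0,2>
P:1↔2 J1 <4,1,2>
C:2↔3 J2 <4,1,3>
#4 <5,1,3>
PS:3↔0 J2 <5,1,4>
R:4↔3 J1 <5,2,4>
PS:1↔4 J2 <5,2,5>
P:4↔2 J1 <5,3,5>
C:4↔0 J2 <5,3,6>
PS:2↔0 J2 <5,3,7>
3×4 − 2×3 − 1×7 = -1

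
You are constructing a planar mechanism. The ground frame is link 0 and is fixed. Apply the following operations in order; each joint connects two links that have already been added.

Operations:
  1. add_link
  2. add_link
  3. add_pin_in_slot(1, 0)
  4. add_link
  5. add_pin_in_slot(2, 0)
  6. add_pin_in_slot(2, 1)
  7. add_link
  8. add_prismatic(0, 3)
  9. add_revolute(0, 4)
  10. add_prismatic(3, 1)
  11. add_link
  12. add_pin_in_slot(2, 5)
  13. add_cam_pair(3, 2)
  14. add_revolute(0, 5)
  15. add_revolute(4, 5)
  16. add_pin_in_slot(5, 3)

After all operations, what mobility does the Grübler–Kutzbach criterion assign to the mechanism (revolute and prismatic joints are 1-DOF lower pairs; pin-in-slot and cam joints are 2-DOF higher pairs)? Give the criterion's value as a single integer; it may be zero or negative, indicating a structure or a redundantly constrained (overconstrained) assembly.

L=1 J1=0 J2=0
add link → L=2 J1=0 J2=0
add link → L=3 J1=0 J2=0
PS@1,0 dof=2 J2 → L=3 J1=0 J2=1
add link → L=4 J1=0 J2=1
PS@2,0 dof=2 J2 → L=4 J1=0 J2=2
PS@2,1 dof=2 J2 → L=4 J1=0 J2=3
add link → L=5 J1=0 J2=3
P@0,3 dof=1 J1 → L=5 J1=1 J2=3
R@0,4 dof=1 J1 → L=5 J1=2 J2=3
P@3,1 dof=1 J1 → L=5 J1=3 J2=3
add link → L=6 J1=3 J2=3
PS@2,5 dof=2 J2 → L=6 J1=3 J2=4
C@3,2 dof=2 J2 → L=6 J1=3 J2=5
R@0,5 dof=1 J1 → L=6 J1=4 J2=5
R@4,5 dof=1 J1 → L=6 J1=5 J2=5
PS@5,3 dof=2 J2 → L=6 J1=5 J2=6
M=3(L−1)−2J1−J2=3·5−2·5−6=-1

M = -1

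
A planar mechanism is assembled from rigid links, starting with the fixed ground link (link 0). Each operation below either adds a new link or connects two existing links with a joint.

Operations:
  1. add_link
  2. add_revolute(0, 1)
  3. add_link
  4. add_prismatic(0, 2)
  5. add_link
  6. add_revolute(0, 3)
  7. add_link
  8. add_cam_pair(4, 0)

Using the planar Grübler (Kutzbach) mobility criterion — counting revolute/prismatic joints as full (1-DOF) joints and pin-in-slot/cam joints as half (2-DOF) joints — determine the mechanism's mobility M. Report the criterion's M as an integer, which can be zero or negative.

M = 5

ground; <1,0,0>
#1 <2,0,0>
R:0↔1 J1 <2,1,0>
#2 <3,1,0>
P:0↔2 J1 <3,2,0>
#3 <4,2,0>
R:0↔3 J1 <4,3,0>
#4 <5,3,0>
C:4↔0 J2 <5,3,1>
3×4 − 2×3 − 1×1 = 5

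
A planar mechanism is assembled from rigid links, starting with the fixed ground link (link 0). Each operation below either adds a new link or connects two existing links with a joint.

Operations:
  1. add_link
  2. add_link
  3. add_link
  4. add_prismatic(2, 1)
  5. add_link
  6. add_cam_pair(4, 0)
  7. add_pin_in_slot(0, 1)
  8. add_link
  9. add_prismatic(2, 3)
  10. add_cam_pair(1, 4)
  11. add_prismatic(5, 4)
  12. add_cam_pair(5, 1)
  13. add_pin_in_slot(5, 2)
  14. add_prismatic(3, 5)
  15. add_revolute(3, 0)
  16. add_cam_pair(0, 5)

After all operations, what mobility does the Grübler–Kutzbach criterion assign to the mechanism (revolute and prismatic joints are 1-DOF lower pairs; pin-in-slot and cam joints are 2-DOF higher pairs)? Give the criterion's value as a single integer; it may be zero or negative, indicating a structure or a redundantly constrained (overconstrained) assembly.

link 0 = ground. State L|J1|J2 = 1|0|0
+link1  2|0|0
+link2  3|0|0
+link3  4|0|0
P(2,1) f=1→J1  4|1|0
+link4  5|1|0
C(4,0) f=2→J2  5|1|1
PS(0,1) f=2→J2  5|1|2
+link5  6|1|2
P(2,3) f=1→J1  6|2|2
C(1,4) f=2→J2  6|2|3
P(5,4) f=1→J1  6|3|3
C(5,1) f=2→J2  6|3|4
PS(5,2) f=2→J2  6|3|5
P(3,5) f=1→J1  6|4|5
R(3,0) f=1→J1  6|5|5
C(0,5) f=2→J2  6|5|6
M = 3(6−1)−2·5−6 = 15−10−6 = -1

M = -1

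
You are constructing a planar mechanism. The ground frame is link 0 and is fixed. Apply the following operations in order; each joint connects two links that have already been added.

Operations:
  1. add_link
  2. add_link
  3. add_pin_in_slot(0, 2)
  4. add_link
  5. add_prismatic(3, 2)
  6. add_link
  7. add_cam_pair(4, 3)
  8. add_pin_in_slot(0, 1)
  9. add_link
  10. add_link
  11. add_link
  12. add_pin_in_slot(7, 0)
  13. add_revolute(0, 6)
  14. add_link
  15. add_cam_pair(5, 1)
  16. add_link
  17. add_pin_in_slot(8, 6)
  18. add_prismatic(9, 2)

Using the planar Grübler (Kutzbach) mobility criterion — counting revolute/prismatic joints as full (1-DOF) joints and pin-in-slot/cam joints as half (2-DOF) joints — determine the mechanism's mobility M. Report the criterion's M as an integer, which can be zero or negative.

M = 15

[1;0;0] (link 0 is ground)
L+ [2;0;0]
L+ [3;0;0]
PS(0,2)∈J2 [3;0;1]
L+ [4;0;1]
P(3,2)∈J1 [4;1;1]
L+ [5;1;1]
C(4,3)∈J2 [5;1;2]
PS(0,1)∈J2 [5;1;3]
L+ [6;1;3]
L+ [7;1;3]
L+ [8;1;3]
PS(7,0)∈J2 [8;1;4]
R(0,6)∈J1 [8;2;4]
L+ [9;2;4]
C(5,1)∈J2 [9;2;5]
L+ [10;2;5]
PS(8,6)∈J2 [10;2;6]
P(9,2)∈J1 [10;3;6]
mobility = 27 − 6 − 6 = 15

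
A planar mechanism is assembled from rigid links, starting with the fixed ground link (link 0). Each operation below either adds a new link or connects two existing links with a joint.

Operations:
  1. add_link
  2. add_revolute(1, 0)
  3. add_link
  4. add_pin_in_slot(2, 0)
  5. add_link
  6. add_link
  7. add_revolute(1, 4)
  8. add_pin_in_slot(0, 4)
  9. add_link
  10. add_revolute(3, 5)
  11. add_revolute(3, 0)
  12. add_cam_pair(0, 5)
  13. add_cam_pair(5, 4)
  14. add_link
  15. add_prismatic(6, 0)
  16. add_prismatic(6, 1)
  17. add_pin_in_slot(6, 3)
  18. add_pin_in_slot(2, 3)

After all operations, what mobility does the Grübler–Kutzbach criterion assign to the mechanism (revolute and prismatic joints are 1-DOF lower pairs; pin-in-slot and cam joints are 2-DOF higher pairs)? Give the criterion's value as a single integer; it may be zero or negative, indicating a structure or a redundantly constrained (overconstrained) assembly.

[1;0;0] (link 0 is ground)
L+ [2;0;0]
R(1,0)∈J1 [2;1;0]
L+ [3;1;0]
PS(2,0)∈J2 [3;1;1]
L+ [4;1;1]
L+ [5;1;1]
R(1,4)∈J1 [5;2;1]
PS(0,4)∈J2 [5;2;2]
L+ [6;2;2]
R(3,5)∈J1 [6;3;2]
R(3,0)∈J1 [6;4;2]
C(0,5)∈J2 [6;4;3]
C(5,4)∈J2 [6;4;4]
L+ [7;4;4]
P(6,0)∈J1 [7;5;4]
P(6,1)∈J1 [7;6;4]
PS(6,3)∈J2 [7;6;5]
PS(2,3)∈J2 [7;6;6]
mobility = 18 − 12 − 6 = 0

M = 0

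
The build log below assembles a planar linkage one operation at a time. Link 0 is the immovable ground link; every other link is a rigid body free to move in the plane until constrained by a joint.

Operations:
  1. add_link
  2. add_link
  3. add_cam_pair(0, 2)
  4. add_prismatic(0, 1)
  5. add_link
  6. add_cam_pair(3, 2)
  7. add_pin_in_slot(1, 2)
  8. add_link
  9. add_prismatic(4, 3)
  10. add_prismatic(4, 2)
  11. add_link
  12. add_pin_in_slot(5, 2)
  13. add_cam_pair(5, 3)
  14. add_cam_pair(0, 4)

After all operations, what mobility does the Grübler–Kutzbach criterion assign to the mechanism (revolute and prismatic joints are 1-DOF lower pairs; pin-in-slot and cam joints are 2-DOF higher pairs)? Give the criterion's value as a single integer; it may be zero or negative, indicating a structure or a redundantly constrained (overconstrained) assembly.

M = 3

link 0 = ground. State L|J1|J2 = 1|0|0
+link1  2|0|0
+link2  3|0|0
C(0,2) f=2→J2  3|0|1
P(0,1) f=1→J1  3|1|1
+link3  4|1|1
C(3,2) f=2→J2  4|1|2
PS(1,2) f=2→J2  4|1|3
+link4  5|1|3
P(4,3) f=1→J1  5|2|3
P(4,2) f=1→J1  5|3|3
+link5  6|3|3
PS(5,2) f=2→J2  6|3|4
C(5,3) f=2→J2  6|3|5
C(0,4) f=2→J2  6|3|6
M = 3(6−1)−2·3−6 = 15−6−6 = 3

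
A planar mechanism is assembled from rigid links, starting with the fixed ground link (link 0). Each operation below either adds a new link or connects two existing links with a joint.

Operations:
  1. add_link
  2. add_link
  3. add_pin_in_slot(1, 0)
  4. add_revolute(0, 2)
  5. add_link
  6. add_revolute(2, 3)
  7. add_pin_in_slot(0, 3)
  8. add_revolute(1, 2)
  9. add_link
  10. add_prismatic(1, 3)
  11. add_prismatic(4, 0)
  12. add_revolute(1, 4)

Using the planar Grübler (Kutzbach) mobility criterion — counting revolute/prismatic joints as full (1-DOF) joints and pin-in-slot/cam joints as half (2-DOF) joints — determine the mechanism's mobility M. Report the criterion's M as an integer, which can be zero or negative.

M = -2

ground; <1,0,0>
#1 <2,0,0>
#2 <3,0,0>
PS:1↔0 J2 <3,0,1>
R:0↔2 J1 <3,1,1>
#3 <4,1,1>
R:2↔3 J1 <4,2,1>
PS:0↔3 J2 <4,2,2>
R:1↔2 J1 <4,3,2>
#4 <5,3,2>
P:1↔3 J1 <5,4,2>
P:4↔0 J1 <5,5,2>
R:1↔4 J1 <5,6,2>
3×4 − 2×6 − 1×2 = -2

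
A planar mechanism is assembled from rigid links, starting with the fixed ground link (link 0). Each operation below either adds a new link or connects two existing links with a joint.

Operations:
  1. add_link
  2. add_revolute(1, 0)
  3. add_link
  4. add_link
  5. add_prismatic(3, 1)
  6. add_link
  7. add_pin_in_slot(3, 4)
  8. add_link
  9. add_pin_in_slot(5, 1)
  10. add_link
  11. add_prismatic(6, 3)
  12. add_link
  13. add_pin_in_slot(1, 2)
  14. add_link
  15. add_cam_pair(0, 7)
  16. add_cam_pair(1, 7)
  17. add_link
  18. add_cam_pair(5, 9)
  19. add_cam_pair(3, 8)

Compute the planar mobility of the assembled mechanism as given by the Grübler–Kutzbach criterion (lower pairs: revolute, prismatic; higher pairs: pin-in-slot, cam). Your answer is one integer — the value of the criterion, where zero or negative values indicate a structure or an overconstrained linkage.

(L,J1,J2)=(1,0,0); link0 fixed
link1: (2,0,0)
R 1-0 [J1]: (2,1,0)
link2: (3,1,0)
link3: (4,1,0)
P 3-1 [J1]: (4,2,0)
link4: (5,2,0)
PS 3-4 [J2]: (5,2,1)
link5: (6,2,1)
PS 5-1 [J2]: (6,2,2)
link6: (7,2,2)
P 6-3 [J1]: (7,3,2)
link7: (8,3,2)
PS 1-2 [J2]: (8,3,3)
link8: (9,3,3)
C 0-7 [J2]: (9,3,4)
C 1-7 [J2]: (9,3,5)
link9: (10,3,5)
C 5-9 [J2]: (10,3,6)
C 3-8 [J2]: (10,3,7)
Grübler: 3·9 − 2·3 − 7 = 14

M = 14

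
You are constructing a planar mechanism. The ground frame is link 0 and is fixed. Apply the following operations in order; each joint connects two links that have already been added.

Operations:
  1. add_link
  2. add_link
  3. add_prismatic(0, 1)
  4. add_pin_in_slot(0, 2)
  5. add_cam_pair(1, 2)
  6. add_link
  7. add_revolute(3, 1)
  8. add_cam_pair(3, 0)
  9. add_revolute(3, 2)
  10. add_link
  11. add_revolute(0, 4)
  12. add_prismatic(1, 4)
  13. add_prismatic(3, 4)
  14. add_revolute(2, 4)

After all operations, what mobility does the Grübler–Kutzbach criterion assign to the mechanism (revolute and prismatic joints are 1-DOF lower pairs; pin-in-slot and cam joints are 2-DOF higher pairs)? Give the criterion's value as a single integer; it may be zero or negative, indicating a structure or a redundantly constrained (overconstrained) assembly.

(L,J1,J2)=(1,0,0); link0 fixed
link1: (2,0,0)
link2: (3,0,0)
P 0-1 [J1]: (3,1,0)
PS 0-2 [J2]: (3,1,1)
C 1-2 [J2]: (3,1,2)
link3: (4,1,2)
R 3-1 [J1]: (4,2,2)
C 3-0 [J2]: (4,2,3)
R 3-2 [J1]: (4,3,3)
link4: (5,3,3)
R 0-4 [J1]: (5,4,3)
P 1-4 [J1]: (5,5,3)
P 3-4 [J1]: (5,6,3)
R 2-4 [J1]: (5,7,3)
Grübler: 3·4 − 2·7 − 3 = -5

M = -5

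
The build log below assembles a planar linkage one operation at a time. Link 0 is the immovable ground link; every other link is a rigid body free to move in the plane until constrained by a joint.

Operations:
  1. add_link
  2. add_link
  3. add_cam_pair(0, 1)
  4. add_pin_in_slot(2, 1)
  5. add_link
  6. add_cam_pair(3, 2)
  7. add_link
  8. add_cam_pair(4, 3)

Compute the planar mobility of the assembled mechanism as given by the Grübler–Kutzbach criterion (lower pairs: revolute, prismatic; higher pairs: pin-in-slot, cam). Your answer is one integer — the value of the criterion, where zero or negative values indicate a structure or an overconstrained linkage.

ground; <1,0,0>
#1 <2,0,0>
#2 <3,0,0>
C:0↔1 J2 <3,0,1>
PS:2↔1 J2 <3,0,2>
#3 <4,0,2>
C:3↔2 J2 <4,0,3>
#4 <5,0,3>
C:4↔3 J2 <5,0,4>
3×4 − 2×0 − 1×4 = 8

M = 8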